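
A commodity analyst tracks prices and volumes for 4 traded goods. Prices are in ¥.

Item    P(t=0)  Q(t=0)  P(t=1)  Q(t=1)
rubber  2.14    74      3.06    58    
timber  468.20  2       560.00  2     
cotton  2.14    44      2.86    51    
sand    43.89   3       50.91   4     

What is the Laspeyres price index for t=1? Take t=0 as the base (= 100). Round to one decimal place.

123.1

Laspeyres price index uses base-period quantities as weights.
ΣP(t=1)·Q(t=0) = 3.06×74 + 560.00×2 + 2.86×44 + 50.91×3 = 226.44 + 1120 + 125.84 + 152.73 = 1625.01
ΣP(t=0)·Q(t=0) = 2.14×74 + 468.20×2 + 2.14×44 + 43.89×3 = 158.36 + 936.4 + 94.16 + 131.67 = 1320.59
Index = 1625.01 / 1320.59 × 100 = 123.0518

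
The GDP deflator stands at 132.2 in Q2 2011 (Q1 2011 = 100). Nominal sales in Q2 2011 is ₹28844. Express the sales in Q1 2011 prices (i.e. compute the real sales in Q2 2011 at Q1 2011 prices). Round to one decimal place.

Real = Nominal ÷ (Index/100) = 28844 ÷ (132.2/100)
     = 28844 ÷ 1.322 = 21818.4569

21818.5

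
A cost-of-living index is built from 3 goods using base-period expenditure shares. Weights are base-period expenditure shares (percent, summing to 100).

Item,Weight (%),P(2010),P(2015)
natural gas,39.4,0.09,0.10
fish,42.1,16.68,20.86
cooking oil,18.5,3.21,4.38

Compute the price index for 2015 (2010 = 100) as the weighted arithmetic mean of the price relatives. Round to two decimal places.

121.67

natural gas: 39.4 × (0.10/0.09) = 39.4 × 1.111111 = 43.7778
fish: 42.1 × (20.86/16.68) = 42.1 × 1.250600 = 52.6502
cooking oil: 18.5 × (4.38/3.21) = 18.5 × 1.364486 = 25.2430
Index = Σ wᵢ·(p₁ᵢ/p₀ᵢ) = 43.7778 + 52.6502 + 25.2430 = 121.6710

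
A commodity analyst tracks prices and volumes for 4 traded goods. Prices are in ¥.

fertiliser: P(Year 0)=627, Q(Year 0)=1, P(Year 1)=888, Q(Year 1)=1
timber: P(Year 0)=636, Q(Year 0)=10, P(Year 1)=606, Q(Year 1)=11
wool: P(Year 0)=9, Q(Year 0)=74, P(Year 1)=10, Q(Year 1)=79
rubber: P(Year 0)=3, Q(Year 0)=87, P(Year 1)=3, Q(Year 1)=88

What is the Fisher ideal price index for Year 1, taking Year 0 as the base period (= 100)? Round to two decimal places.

100.28

Laspeyres component (base-period weights):
ΣP(Year 1)Q(Year 0) = 888×1 + 606×10 + 10×74 + 3×87 = 888 + 6060 + 740 + 261 = 7949
ΣP(Year 0)Q(Year 0) = 627×1 + 636×10 + 9×74 + 3×87 = 627 + 6360 + 666 + 261 = 7914
L = 7949 / 7914 × 100 = 100.4423
Paasche component (current-period weights):
ΣP(Year 1)Q(Year 1) = 888×1 + 606×11 + 10×79 + 3×88 = 888 + 6666 + 790 + 264 = 8608
ΣP(Year 0)Q(Year 1) = 627×1 + 636×11 + 9×79 + 3×88 = 627 + 6996 + 711 + 264 = 8598
P = 8608 / 8598 × 100 = 100.1163
Fisher = √(L × P) = √(100.4423 × 100.1163) = 100.2791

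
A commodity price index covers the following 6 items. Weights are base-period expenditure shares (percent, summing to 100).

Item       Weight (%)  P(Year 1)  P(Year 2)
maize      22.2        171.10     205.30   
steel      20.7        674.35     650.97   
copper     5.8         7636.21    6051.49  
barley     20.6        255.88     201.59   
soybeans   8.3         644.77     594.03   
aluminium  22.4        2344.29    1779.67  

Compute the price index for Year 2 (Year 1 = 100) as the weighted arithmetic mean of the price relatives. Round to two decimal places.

92.10

maize: 22.2 × (205.30/171.10) = 22.2 × 1.199883 = 26.6374
steel: 20.7 × (650.97/674.35) = 20.7 × 0.965330 = 19.9823
copper: 5.8 × (6051.49/7636.21) = 5.8 × 0.792473 = 4.5963
barley: 20.6 × (201.59/255.88) = 20.6 × 0.787830 = 16.2293
soybeans: 8.3 × (594.03/644.77) = 8.3 × 0.921305 = 7.6468
aluminium: 22.4 × (1779.67/2344.29) = 22.4 × 0.759151 = 17.0050
Index = Σ wᵢ·(p₁ᵢ/p₀ᵢ) = 26.6374 + 19.9823 + 4.5963 + 16.2293 + 7.6468 + 17.0050 = 92.0972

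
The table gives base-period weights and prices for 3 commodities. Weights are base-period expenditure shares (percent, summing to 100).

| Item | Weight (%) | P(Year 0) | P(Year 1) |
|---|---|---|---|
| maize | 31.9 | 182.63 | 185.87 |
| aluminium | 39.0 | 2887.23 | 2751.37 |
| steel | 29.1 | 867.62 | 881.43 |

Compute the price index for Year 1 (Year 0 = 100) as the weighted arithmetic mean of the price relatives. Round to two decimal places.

99.19

maize: 31.9 × (185.87/182.63) = 31.9 × 1.017741 = 32.4659
aluminium: 39.0 × (2751.37/2887.23) = 39.0 × 0.952945 = 37.1648
steel: 29.1 × (881.43/867.62) = 29.1 × 1.015917 = 29.5632
Index = Σ wᵢ·(p₁ᵢ/p₀ᵢ) = 32.4659 + 37.1648 + 29.5632 = 99.1940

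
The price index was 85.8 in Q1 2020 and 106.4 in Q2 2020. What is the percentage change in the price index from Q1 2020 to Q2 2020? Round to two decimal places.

24.01%

Change = (106.4 − 85.8) / 85.8 × 100
       = 20.6 / 85.8 × 100 = 24.0093%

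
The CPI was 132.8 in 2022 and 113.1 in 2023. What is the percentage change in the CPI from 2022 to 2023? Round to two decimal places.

Change = (113.1 − 132.8) / 132.8 × 100
       = -19.7 / 132.8 × 100 = -14.8343%

-14.83%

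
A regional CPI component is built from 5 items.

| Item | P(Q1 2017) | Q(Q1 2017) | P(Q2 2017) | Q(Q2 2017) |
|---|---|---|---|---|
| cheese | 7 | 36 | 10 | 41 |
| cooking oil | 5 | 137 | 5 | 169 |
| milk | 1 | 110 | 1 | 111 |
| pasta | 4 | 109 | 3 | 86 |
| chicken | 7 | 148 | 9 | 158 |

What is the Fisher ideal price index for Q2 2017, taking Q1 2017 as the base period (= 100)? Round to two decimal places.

112.41

Laspeyres component (base-period weights):
ΣP(Q2 2017)Q(Q1 2017) = 10×36 + 5×137 + 1×110 + 3×109 + 9×148 = 360 + 685 + 110 + 327 + 1332 = 2814
ΣP(Q1 2017)Q(Q1 2017) = 7×36 + 5×137 + 1×110 + 4×109 + 7×148 = 252 + 685 + 110 + 436 + 1036 = 2519
L = 2814 / 2519 × 100 = 111.7110
Paasche component (current-period weights):
ΣP(Q2 2017)Q(Q2 2017) = 10×41 + 5×169 + 1×111 + 3×86 + 9×158 = 410 + 845 + 111 + 258 + 1422 = 3046
ΣP(Q1 2017)Q(Q2 2017) = 7×41 + 5×169 + 1×111 + 4×86 + 7×158 = 287 + 845 + 111 + 344 + 1106 = 2693
P = 3046 / 2693 × 100 = 113.1081
Fisher = √(L × P) = √(111.7110 × 113.1081) = 112.4074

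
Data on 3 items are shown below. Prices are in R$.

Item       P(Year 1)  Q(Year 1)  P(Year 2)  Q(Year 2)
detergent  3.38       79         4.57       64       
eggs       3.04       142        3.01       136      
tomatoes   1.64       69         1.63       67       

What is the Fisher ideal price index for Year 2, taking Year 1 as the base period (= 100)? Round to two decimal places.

110.31

Laspeyres component (base-period weights):
ΣP(Year 2)Q(Year 1) = 4.57×79 + 3.01×142 + 1.63×69 = 361.03 + 427.42 + 112.47 = 900.92
ΣP(Year 1)Q(Year 1) = 3.38×79 + 3.04×142 + 1.64×69 = 267.02 + 431.68 + 113.16 = 811.86
L = 900.92 / 811.86 × 100 = 110.9699
Paasche component (current-period weights):
ΣP(Year 2)Q(Year 2) = 4.57×64 + 3.01×136 + 1.63×67 = 292.48 + 409.36 + 109.21 = 811.05
ΣP(Year 1)Q(Year 2) = 3.38×64 + 3.04×136 + 1.64×67 = 216.32 + 413.44 + 109.88 = 739.64
P = 811.05 / 739.64 × 100 = 109.6547
Fisher = √(L × P) = √(110.9699 × 109.6547) = 110.3103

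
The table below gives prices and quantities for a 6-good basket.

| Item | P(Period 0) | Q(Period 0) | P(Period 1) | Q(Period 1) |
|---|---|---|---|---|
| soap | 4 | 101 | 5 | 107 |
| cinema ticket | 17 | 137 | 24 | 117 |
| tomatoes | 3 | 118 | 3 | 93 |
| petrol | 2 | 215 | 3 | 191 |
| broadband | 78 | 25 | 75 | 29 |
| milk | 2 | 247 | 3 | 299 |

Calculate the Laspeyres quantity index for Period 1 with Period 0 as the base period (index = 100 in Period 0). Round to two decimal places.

99.61

Laspeyres quantity index uses base-period prices as weights.
ΣP(Period 0)·Q(Period 1) = 4×107 + 17×117 + 3×93 + 2×191 + 78×29 + 2×299 = 428 + 1989 + 279 + 382 + 2262 + 598 = 5938
ΣP(Period 0)·Q(Period 0) = 4×101 + 17×137 + 3×118 + 2×215 + 78×25 + 2×247 = 404 + 2329 + 354 + 430 + 1950 + 494 = 5961
Index = 5938 / 5961 × 100 = 99.6142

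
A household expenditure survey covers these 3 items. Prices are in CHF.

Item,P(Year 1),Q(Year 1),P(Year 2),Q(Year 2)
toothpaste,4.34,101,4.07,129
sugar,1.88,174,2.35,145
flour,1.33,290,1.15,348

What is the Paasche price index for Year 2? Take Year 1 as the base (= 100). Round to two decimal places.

97.74

Paasche price index uses current-period quantities as weights.
ΣP(Year 2)·Q(Year 2) = 4.07×129 + 2.35×145 + 1.15×348 = 525.03 + 340.75 + 400.2 = 1265.98
ΣP(Year 1)·Q(Year 2) = 4.34×129 + 1.88×145 + 1.33×348 = 559.86 + 272.6 + 462.84 = 1295.3
Index = 1265.98 / 1295.3 × 100 = 97.7364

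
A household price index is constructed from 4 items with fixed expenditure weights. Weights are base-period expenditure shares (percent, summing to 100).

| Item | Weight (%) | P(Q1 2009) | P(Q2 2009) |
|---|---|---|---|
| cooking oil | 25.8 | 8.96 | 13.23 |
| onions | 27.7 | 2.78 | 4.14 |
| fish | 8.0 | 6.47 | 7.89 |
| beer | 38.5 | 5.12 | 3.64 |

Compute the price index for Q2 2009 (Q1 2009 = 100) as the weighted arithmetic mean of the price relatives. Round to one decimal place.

116.5

cooking oil: 25.8 × (13.23/8.96) = 25.8 × 1.476562 = 38.0953
onions: 27.7 × (4.14/2.78) = 27.7 × 1.489209 = 41.2511
fish: 8.0 × (7.89/6.47) = 8.0 × 1.219474 = 9.7558
beer: 38.5 × (3.64/5.12) = 38.5 × 0.710938 = 27.3711
Index = Σ wᵢ·(p₁ᵢ/p₀ᵢ) = 38.0953 + 41.2511 + 9.7558 + 27.3711 = 116.4733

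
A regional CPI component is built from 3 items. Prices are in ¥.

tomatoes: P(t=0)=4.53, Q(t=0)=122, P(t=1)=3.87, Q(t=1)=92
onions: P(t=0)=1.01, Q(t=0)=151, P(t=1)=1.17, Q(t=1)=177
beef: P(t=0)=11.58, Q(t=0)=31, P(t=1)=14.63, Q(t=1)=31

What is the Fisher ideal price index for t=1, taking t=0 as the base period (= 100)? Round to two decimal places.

Laspeyres component (base-period weights):
ΣP(t=1)Q(t=0) = 3.87×122 + 1.17×151 + 14.63×31 = 472.14 + 176.67 + 453.53 = 1102.34
ΣP(t=0)Q(t=0) = 4.53×122 + 1.01×151 + 11.58×31 = 552.66 + 152.51 + 358.98 = 1064.15
L = 1102.34 / 1064.15 × 100 = 103.5888
Paasche component (current-period weights):
ΣP(t=1)Q(t=1) = 3.87×92 + 1.17×177 + 14.63×31 = 356.04 + 207.09 + 453.53 = 1016.66
ΣP(t=0)Q(t=1) = 4.53×92 + 1.01×177 + 11.58×31 = 416.76 + 178.77 + 358.98 = 954.51
P = 1016.66 / 954.51 × 100 = 106.5112
Fisher = √(L × P) = √(103.5888 × 106.5112) = 105.0398

105.04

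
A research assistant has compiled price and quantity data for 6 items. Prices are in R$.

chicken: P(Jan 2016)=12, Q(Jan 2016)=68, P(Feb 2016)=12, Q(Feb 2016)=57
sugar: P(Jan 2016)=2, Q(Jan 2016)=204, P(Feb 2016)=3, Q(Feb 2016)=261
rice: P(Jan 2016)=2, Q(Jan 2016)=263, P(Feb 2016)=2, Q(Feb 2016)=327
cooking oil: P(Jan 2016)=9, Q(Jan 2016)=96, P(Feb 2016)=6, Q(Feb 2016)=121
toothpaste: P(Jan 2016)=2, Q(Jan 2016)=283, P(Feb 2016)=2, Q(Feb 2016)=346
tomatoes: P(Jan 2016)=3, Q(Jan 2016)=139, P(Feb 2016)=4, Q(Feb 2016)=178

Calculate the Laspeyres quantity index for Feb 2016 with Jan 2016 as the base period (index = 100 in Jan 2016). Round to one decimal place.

116.1

Laspeyres quantity index uses base-period prices as weights.
ΣP(Jan 2016)·Q(Feb 2016) = 12×57 + 2×261 + 2×327 + 9×121 + 2×346 + 3×178 = 684 + 522 + 654 + 1089 + 692 + 534 = 4175
ΣP(Jan 2016)·Q(Jan 2016) = 12×68 + 2×204 + 2×263 + 9×96 + 2×283 + 3×139 = 816 + 408 + 526 + 864 + 566 + 417 = 3597
Index = 4175 / 3597 × 100 = 116.0689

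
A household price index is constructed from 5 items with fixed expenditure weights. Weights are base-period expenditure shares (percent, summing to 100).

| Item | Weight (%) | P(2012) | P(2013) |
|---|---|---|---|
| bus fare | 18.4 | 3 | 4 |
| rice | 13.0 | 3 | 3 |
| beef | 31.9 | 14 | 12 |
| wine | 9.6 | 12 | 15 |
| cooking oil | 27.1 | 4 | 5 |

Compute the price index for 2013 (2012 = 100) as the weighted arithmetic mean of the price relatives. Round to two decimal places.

110.75

bus fare: 18.4 × (4/3) = 18.4 × 1.333333 = 24.5333
rice: 13.0 × (3/3) = 13.0 × 1.000000 = 13.0000
beef: 31.9 × (12/14) = 31.9 × 0.857143 = 27.3429
wine: 9.6 × (15/12) = 9.6 × 1.250000 = 12.0000
cooking oil: 27.1 × (5/4) = 27.1 × 1.250000 = 33.8750
Index = Σ wᵢ·(p₁ᵢ/p₀ᵢ) = 24.5333 + 13.0000 + 27.3429 + 12.0000 + 33.8750 = 110.7512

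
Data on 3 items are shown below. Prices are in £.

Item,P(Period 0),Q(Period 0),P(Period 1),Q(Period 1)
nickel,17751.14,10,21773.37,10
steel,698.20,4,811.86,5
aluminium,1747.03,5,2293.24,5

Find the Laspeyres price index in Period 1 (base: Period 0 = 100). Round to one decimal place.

Laspeyres price index uses base-period quantities as weights.
ΣP(Period 1)·Q(Period 0) = 21773.37×10 + 811.86×4 + 2293.24×5 = 217733.7 + 3247.44 + 11466.2 = 232447.34
ΣP(Period 0)·Q(Period 0) = 17751.14×10 + 698.20×4 + 1747.03×5 = 177511.4 + 2792.8 + 8735.15 = 189039.35
Index = 232447.34 / 189039.35 × 100 = 122.9624

123.0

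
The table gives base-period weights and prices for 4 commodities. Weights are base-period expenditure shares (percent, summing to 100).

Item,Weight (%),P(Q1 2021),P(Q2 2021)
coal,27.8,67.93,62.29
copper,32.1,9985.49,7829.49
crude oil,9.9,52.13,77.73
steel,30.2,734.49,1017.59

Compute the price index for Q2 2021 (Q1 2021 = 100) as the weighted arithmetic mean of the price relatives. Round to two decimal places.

107.26

coal: 27.8 × (62.29/67.93) = 27.8 × 0.916973 = 25.4919
copper: 32.1 × (7829.49/9985.49) = 32.1 × 0.784087 = 25.1692
crude oil: 9.9 × (77.73/52.13) = 9.9 × 1.491080 = 14.7617
steel: 30.2 × (1017.59/734.49) = 30.2 × 1.385438 = 41.8402
Index = Σ wᵢ·(p₁ᵢ/p₀ᵢ) = 25.4919 + 25.1692 + 14.7617 + 41.8402 = 107.2629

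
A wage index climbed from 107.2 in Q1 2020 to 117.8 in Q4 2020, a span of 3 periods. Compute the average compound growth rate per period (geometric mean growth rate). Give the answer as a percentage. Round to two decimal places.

Growth factor = (117.8/107.2)^(1/3) = (1.098881)^(1/3) = 1.031930
Growth rate = 1.031930 − 1 = 0.031930 = 3.1930%

3.19%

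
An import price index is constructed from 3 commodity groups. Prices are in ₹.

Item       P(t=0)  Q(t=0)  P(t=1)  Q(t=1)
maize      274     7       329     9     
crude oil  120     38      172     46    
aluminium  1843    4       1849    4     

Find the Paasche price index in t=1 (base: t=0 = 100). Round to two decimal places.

Paasche price index uses current-period quantities as weights.
ΣP(t=1)·Q(t=1) = 329×9 + 172×46 + 1849×4 = 2961 + 7912 + 7396 = 18269
ΣP(t=0)·Q(t=1) = 274×9 + 120×46 + 1843×4 = 2466 + 5520 + 7372 = 15358
Index = 18269 / 15358 × 100 = 118.9543

118.95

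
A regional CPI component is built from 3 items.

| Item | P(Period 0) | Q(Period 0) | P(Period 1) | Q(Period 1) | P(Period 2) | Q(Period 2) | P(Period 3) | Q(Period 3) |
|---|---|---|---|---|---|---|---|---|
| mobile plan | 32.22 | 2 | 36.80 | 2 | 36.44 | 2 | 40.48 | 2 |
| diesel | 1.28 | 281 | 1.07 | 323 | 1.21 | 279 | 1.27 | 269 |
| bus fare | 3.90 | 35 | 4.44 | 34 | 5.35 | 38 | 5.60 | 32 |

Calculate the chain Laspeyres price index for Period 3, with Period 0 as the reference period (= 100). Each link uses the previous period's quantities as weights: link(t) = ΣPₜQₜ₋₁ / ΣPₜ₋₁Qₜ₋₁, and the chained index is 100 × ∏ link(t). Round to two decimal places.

112.96

Link Period 0→Period 1:
ΣP(Period 1)Q(Period 0) = 36.80×2 + 1.07×281 + 4.44×35 = 73.6 + 300.67 + 155.4 = 529.67
ΣP(Period 0)Q(Period 0) = 32.22×2 + 1.28×281 + 3.90×35 = 64.44 + 359.68 + 136.5 = 560.62
link = 529.67/560.62 = 0.944793
Link Period 1→Period 2:
ΣP(Period 2)Q(Period 1) = 36.44×2 + 1.21×323 + 5.35×34 = 72.88 + 390.83 + 181.9 = 645.61
ΣP(Period 1)Q(Period 1) = 36.80×2 + 1.07×323 + 4.44×34 = 73.6 + 345.61 + 150.96 = 570.17
link = 645.61/570.17 = 1.132311
Link Period 2→Period 3:
ΣP(Period 3)Q(Period 2) = 40.48×2 + 1.27×279 + 5.60×38 = 80.96 + 354.33 + 212.8 = 648.09
ΣP(Period 2)Q(Period 2) = 36.44×2 + 1.21×279 + 5.35×38 = 72.88 + 337.59 + 203.3 = 613.77
link = 648.09/613.77 = 1.055917
Chained index = 100 × 0.944793 × 1.132311 × 1.055917 = 112.9620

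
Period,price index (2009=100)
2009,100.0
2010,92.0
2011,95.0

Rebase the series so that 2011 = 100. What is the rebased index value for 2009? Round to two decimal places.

105.26

Rebased(2009) = 100.0 / 95.0 × 100 = 105.2632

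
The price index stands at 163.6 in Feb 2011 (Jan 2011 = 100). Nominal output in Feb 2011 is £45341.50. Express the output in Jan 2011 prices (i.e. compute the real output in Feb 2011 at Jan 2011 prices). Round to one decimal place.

27714.9

Real = Nominal ÷ (Index/100) = 45341.50 ÷ (163.6/100)
     = 45341.50 ÷ 1.636 = 27714.8533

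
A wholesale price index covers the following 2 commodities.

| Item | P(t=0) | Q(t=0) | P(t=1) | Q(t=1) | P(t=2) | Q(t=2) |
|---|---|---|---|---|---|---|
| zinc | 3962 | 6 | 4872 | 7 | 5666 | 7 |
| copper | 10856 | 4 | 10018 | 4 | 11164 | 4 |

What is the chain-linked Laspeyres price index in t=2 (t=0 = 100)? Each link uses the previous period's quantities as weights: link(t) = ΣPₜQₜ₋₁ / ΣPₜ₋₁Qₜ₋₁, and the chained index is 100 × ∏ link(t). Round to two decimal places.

Link t=0→t=1:
ΣP(t=1)Q(t=0) = 4872×6 + 10018×4 = 29232 + 40072 = 69304
ΣP(t=0)Q(t=0) = 3962×6 + 10856×4 = 23772 + 43424 = 67196
link = 69304/67196 = 1.031371
Link t=1→t=2:
ΣP(t=2)Q(t=1) = 5666×7 + 11164×4 = 39662 + 44656 = 84318
ΣP(t=1)Q(t=1) = 4872×7 + 10018×4 = 34104 + 40072 = 74176
link = 84318/74176 = 1.136729
Chained index = 100 × 1.031371 × 1.136729 = 117.2389

117.24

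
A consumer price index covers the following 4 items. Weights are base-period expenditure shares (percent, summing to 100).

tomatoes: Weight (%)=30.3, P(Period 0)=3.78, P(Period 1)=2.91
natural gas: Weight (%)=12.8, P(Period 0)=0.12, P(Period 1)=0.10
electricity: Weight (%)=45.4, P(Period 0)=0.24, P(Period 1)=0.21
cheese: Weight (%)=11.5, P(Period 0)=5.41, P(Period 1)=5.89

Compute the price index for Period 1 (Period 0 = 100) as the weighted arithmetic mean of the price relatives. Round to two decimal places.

86.24

tomatoes: 30.3 × (2.91/3.78) = 30.3 × 0.769841 = 23.3262
natural gas: 12.8 × (0.10/0.12) = 12.8 × 0.833333 = 10.6667
electricity: 45.4 × (0.21/0.24) = 45.4 × 0.875000 = 39.7250
cheese: 11.5 × (5.89/5.41) = 11.5 × 1.088725 = 12.5203
Index = Σ wᵢ·(p₁ᵢ/p₀ᵢ) = 23.3262 + 10.6667 + 39.7250 + 12.5203 = 86.2382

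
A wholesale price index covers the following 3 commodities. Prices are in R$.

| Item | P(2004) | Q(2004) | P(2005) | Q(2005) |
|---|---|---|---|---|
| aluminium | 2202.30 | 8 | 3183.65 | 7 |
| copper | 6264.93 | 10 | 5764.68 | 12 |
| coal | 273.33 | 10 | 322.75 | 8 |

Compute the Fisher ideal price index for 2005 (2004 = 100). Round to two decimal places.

Laspeyres component (base-period weights):
ΣP(2005)Q(2004) = 3183.65×8 + 5764.68×10 + 322.75×10 = 25469.2 + 57646.8 + 3227.5 = 86343.5
ΣP(2004)Q(2004) = 2202.30×8 + 6264.93×10 + 273.33×10 = 17618.4 + 62649.3 + 2733.3 = 83001
L = 86343.5 / 83001 × 100 = 104.0271
Paasche component (current-period weights):
ΣP(2005)Q(2005) = 3183.65×7 + 5764.68×12 + 322.75×8 = 22285.55 + 69176.16 + 2582 = 94043.71
ΣP(2004)Q(2005) = 2202.30×7 + 6264.93×12 + 273.33×8 = 15416.1 + 75179.16 + 2186.64 = 92781.9
P = 94043.71 / 92781.9 × 100 = 101.3600
Fisher = √(L × P) = √(104.0271 × 101.3600) = 102.6849

102.68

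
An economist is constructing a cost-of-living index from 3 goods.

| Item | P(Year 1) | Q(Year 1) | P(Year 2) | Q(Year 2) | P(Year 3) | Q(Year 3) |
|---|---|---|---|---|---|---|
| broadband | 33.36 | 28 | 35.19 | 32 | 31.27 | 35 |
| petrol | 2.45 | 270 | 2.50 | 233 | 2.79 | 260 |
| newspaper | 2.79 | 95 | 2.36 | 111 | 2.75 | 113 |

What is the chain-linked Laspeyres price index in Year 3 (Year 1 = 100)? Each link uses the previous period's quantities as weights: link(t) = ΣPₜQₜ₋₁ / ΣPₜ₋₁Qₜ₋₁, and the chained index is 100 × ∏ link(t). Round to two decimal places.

100.53

Link Year 1→Year 2:
ΣP(Year 2)Q(Year 1) = 35.19×28 + 2.50×270 + 2.36×95 = 985.32 + 675 + 224.2 = 1884.52
ΣP(Year 1)Q(Year 1) = 33.36×28 + 2.45×270 + 2.79×95 = 934.08 + 661.5 + 265.05 = 1860.63
link = 1884.52/1860.63 = 1.012840
Link Year 2→Year 3:
ΣP(Year 3)Q(Year 2) = 31.27×32 + 2.79×233 + 2.75×111 = 1000.64 + 650.07 + 305.25 = 1955.96
ΣP(Year 2)Q(Year 2) = 35.19×32 + 2.50×233 + 2.36×111 = 1126.08 + 582.5 + 261.96 = 1970.54
link = 1955.96/1970.54 = 0.992601
Chained index = 100 × 1.012840 × 0.992601 = 100.5346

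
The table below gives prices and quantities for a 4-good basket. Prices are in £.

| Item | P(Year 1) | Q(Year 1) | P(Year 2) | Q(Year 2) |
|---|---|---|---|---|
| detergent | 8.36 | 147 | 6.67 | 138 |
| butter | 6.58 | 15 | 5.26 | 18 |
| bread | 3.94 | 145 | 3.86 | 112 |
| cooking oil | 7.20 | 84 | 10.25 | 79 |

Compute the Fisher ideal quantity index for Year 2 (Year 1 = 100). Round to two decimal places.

91.08

Laspeyres component (base-period weights):
ΣP(Year 1)Q(Year 2) = 8.36×138 + 6.58×18 + 3.94×112 + 7.20×79 = 1153.68 + 118.44 + 441.28 + 568.8 = 2282.2
ΣP(Year 1)Q(Year 1) = 8.36×147 + 6.58×15 + 3.94×145 + 7.20×84 = 1228.92 + 98.7 + 571.3 + 604.8 = 2503.72
L = 2282.2 / 2503.72 × 100 = 91.1524
Paasche component (current-period weights):
ΣP(Year 2)Q(Year 2) = 6.67×138 + 5.26×18 + 3.86×112 + 10.25×79 = 920.46 + 94.68 + 432.32 + 809.75 = 2257.21
ΣP(Year 2)Q(Year 1) = 6.67×147 + 5.26×15 + 3.86×145 + 10.25×84 = 980.49 + 78.9 + 559.7 + 861 = 2480.09
P = 2257.21 / 2480.09 × 100 = 91.0132
Fisher = √(L × P) = √(91.1524 × 91.0132) = 91.0828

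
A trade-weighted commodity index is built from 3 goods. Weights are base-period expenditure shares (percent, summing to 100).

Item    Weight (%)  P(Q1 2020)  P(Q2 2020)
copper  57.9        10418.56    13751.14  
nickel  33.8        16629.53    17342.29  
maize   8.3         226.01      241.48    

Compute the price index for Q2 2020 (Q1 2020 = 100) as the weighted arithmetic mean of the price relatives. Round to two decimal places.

copper: 57.9 × (13751.14/10418.56) = 57.9 × 1.319870 = 76.4204
nickel: 33.8 × (17342.29/16629.53) = 33.8 × 1.042861 = 35.2487
maize: 8.3 × (241.48/226.01) = 8.3 × 1.068448 = 8.8681
Index = Σ wᵢ·(p₁ᵢ/p₀ᵢ) = 76.4204 + 35.2487 + 8.8681 = 120.5373

120.54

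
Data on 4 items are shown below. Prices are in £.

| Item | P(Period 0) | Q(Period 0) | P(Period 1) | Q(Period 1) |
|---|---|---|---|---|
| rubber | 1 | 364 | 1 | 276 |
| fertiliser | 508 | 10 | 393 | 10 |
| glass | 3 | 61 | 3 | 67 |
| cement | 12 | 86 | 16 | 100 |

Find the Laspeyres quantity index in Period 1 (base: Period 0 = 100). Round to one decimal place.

Laspeyres quantity index uses base-period prices as weights.
ΣP(Period 0)·Q(Period 1) = 1×276 + 508×10 + 3×67 + 12×100 = 276 + 5080 + 201 + 1200 = 6757
ΣP(Period 0)·Q(Period 0) = 1×364 + 508×10 + 3×61 + 12×86 = 364 + 5080 + 183 + 1032 = 6659
Index = 6757 / 6659 × 100 = 101.4717

101.5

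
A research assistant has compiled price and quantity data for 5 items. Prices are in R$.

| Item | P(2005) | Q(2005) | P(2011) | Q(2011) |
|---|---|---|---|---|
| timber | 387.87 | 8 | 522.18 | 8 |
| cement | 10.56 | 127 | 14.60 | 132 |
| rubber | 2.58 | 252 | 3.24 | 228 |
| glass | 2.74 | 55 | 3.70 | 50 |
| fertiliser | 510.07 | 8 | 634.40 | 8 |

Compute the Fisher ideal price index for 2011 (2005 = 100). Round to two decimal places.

Laspeyres component (base-period weights):
ΣP(2011)Q(2005) = 522.18×8 + 14.60×127 + 3.24×252 + 3.70×55 + 634.40×8 = 4177.44 + 1854.2 + 816.48 + 203.5 + 5075.2 = 12126.82
ΣP(2005)Q(2005) = 387.87×8 + 10.56×127 + 2.58×252 + 2.74×55 + 510.07×8 = 3102.96 + 1341.12 + 650.16 + 150.7 + 4080.56 = 9325.5
L = 12126.82 / 9325.5 × 100 = 130.0394
Paasche component (current-period weights):
ΣP(2011)Q(2011) = 522.18×8 + 14.60×132 + 3.24×228 + 3.70×50 + 634.40×8 = 4177.44 + 1927.2 + 738.72 + 185 + 5075.2 = 12103.56
ΣP(2005)Q(2011) = 387.87×8 + 10.56×132 + 2.58×228 + 2.74×50 + 510.07×8 = 3102.96 + 1393.92 + 588.24 + 137 + 4080.56 = 9302.68
P = 12103.56 / 9302.68 × 100 = 130.1083
Fisher = √(L × P) = √(130.0394 × 130.1083) = 130.0738

130.07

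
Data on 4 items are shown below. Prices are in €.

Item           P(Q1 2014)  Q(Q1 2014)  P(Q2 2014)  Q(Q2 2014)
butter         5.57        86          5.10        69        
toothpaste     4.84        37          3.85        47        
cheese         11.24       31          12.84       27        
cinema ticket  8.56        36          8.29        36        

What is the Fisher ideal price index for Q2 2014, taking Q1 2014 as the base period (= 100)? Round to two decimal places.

Laspeyres component (base-period weights):
ΣP(Q2 2014)Q(Q1 2014) = 5.10×86 + 3.85×37 + 12.84×31 + 8.29×36 = 438.6 + 142.45 + 398.04 + 298.44 = 1277.53
ΣP(Q1 2014)Q(Q1 2014) = 5.57×86 + 4.84×37 + 11.24×31 + 8.56×36 = 479.02 + 179.08 + 348.44 + 308.16 = 1314.7
L = 1277.53 / 1314.7 × 100 = 97.1727
Paasche component (current-period weights):
ΣP(Q2 2014)Q(Q2 2014) = 5.10×69 + 3.85×47 + 12.84×27 + 8.29×36 = 351.9 + 180.95 + 346.68 + 298.44 = 1177.97
ΣP(Q1 2014)Q(Q2 2014) = 5.57×69 + 4.84×47 + 11.24×27 + 8.56×36 = 384.33 + 227.48 + 303.48 + 308.16 = 1223.45
P = 1177.97 / 1223.45 × 100 = 96.2826
Fisher = √(L × P) = √(97.1727 × 96.2826) = 96.7267

96.73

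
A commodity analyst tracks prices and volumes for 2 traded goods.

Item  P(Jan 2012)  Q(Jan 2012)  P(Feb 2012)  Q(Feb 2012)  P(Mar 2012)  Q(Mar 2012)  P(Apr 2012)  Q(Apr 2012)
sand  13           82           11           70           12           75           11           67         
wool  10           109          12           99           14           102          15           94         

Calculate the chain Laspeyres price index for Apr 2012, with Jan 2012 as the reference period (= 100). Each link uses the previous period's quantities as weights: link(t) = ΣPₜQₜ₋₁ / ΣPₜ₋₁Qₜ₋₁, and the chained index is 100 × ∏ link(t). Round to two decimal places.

117.89

Link Jan 2012→Feb 2012:
ΣP(Feb 2012)Q(Jan 2012) = 11×82 + 12×109 = 902 + 1308 = 2210
ΣP(Jan 2012)Q(Jan 2012) = 13×82 + 10×109 = 1066 + 1090 = 2156
link = 2210/2156 = 1.025046
Link Feb 2012→Mar 2012:
ΣP(Mar 2012)Q(Feb 2012) = 12×70 + 14×99 = 840 + 1386 = 2226
ΣP(Feb 2012)Q(Feb 2012) = 11×70 + 12×99 = 770 + 1188 = 1958
link = 2226/1958 = 1.136874
Link Mar 2012→Apr 2012:
ΣP(Apr 2012)Q(Mar 2012) = 11×75 + 15×102 = 825 + 1530 = 2355
ΣP(Mar 2012)Q(Mar 2012) = 12×75 + 14×102 = 900 + 1428 = 2328
link = 2355/2328 = 1.011598
Chained index = 100 × 1.025046 × 1.136874 × 1.011598 = 117.8865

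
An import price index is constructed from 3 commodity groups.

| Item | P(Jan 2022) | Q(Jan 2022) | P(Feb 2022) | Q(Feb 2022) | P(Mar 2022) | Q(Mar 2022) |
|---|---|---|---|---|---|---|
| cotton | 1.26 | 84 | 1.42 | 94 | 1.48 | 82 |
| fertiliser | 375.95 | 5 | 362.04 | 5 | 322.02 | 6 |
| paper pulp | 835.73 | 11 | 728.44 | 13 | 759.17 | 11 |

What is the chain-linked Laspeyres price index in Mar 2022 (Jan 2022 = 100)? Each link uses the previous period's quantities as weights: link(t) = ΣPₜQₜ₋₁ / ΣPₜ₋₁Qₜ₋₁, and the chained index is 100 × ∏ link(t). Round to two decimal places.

90.54

Link Jan 2022→Feb 2022:
ΣP(Feb 2022)Q(Jan 2022) = 1.42×84 + 362.04×5 + 728.44×11 = 119.28 + 1810.2 + 8012.84 = 9942.32
ΣP(Jan 2022)Q(Jan 2022) = 1.26×84 + 375.95×5 + 835.73×11 = 105.84 + 1879.75 + 9193.03 = 11178.62
link = 9942.32/11178.62 = 0.889405
Link Feb 2022→Mar 2022:
ΣP(Mar 2022)Q(Feb 2022) = 1.48×94 + 322.02×5 + 759.17×13 = 139.12 + 1610.1 + 9869.21 = 11618.43
ΣP(Feb 2022)Q(Feb 2022) = 1.42×94 + 362.04×5 + 728.44×13 = 133.48 + 1810.2 + 9469.72 = 11413.4
link = 11618.43/11413.4 = 1.017964
Chained index = 100 × 0.889405 × 1.017964 = 90.5382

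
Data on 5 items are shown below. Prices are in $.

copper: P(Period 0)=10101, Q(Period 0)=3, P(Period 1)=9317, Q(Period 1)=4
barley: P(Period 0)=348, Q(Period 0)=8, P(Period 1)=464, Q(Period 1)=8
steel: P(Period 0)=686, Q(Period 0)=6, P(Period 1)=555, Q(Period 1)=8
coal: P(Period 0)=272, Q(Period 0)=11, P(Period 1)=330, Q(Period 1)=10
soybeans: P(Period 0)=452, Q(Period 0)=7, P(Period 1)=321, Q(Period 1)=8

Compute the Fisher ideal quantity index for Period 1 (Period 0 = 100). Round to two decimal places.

Laspeyres component (base-period weights):
ΣP(Period 0)Q(Period 1) = 10101×4 + 348×8 + 686×8 + 272×10 + 452×8 = 40404 + 2784 + 5488 + 2720 + 3616 = 55012
ΣP(Period 0)Q(Period 0) = 10101×3 + 348×8 + 686×6 + 272×11 + 452×7 = 30303 + 2784 + 4116 + 2992 + 3164 = 43359
L = 55012 / 43359 × 100 = 126.8756
Paasche component (current-period weights):
ΣP(Period 1)Q(Period 1) = 9317×4 + 464×8 + 555×8 + 330×10 + 321×8 = 37268 + 3712 + 4440 + 3300 + 2568 = 51288
ΣP(Period 1)Q(Period 0) = 9317×3 + 464×8 + 555×6 + 330×11 + 321×7 = 27951 + 3712 + 3330 + 3630 + 2247 = 40870
P = 51288 / 40870 × 100 = 125.4906
Fisher = √(L × P) = √(126.8756 × 125.4906) = 126.1812

126.18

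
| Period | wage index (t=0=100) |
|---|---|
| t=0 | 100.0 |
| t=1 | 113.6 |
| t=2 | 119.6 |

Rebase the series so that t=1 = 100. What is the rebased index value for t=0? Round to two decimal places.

88.03

Rebased(t=0) = 100.0 / 113.6 × 100 = 88.0282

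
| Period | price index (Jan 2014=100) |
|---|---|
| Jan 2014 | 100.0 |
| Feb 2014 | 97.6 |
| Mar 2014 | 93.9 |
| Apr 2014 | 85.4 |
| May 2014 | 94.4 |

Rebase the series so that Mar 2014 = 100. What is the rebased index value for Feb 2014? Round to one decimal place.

Rebased(Feb 2014) = 97.6 / 93.9 × 100 = 103.9404

103.9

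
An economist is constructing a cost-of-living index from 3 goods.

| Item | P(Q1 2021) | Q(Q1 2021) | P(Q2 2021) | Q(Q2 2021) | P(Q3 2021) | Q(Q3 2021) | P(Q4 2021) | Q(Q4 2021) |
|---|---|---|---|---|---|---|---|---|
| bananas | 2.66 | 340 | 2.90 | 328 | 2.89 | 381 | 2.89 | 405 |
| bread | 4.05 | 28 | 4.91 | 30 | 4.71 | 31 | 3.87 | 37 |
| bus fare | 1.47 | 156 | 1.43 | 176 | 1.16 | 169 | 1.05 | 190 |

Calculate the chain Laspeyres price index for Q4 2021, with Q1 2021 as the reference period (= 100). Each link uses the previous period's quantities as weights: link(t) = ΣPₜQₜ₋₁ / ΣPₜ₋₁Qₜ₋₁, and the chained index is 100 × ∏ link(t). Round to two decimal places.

100.23

Link Q1 2021→Q2 2021:
ΣP(Q2 2021)Q(Q1 2021) = 2.90×340 + 4.91×28 + 1.43×156 = 986 + 137.48 + 223.08 = 1346.56
ΣP(Q1 2021)Q(Q1 2021) = 2.66×340 + 4.05×28 + 1.47×156 = 904.4 + 113.4 + 229.32 = 1247.12
link = 1346.56/1247.12 = 1.079736
Link Q2 2021→Q3 2021:
ΣP(Q3 2021)Q(Q2 2021) = 2.89×328 + 4.71×30 + 1.16×176 = 947.92 + 141.3 + 204.16 = 1293.38
ΣP(Q2 2021)Q(Q2 2021) = 2.90×328 + 4.91×30 + 1.43×176 = 951.2 + 147.3 + 251.68 = 1350.18
link = 1293.38/1350.18 = 0.957932
Link Q3 2021→Q4 2021:
ΣP(Q4 2021)Q(Q3 2021) = 2.89×381 + 3.87×31 + 1.05×169 = 1101.09 + 119.97 + 177.45 = 1398.51
ΣP(Q3 2021)Q(Q3 2021) = 2.89×381 + 4.71×31 + 1.16×169 = 1101.09 + 146.01 + 196.04 = 1443.14
link = 1398.51/1443.14 = 0.969074
Chained index = 100 × 1.079736 × 0.957932 × 0.969074 = 100.2326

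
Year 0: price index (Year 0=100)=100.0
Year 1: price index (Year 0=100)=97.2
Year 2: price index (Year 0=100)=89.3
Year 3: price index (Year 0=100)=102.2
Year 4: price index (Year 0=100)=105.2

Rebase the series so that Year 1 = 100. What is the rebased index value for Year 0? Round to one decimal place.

102.9

Rebased(Year 0) = 100.0 / 97.2 × 100 = 102.8807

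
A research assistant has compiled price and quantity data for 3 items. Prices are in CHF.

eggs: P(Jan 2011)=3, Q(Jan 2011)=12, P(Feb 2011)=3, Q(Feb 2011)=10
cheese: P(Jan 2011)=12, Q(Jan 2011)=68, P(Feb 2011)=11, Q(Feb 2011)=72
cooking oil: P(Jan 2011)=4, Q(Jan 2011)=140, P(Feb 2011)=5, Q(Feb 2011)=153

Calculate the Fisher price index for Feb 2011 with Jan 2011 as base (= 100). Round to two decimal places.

Laspeyres component (base-period weights):
ΣP(Feb 2011)Q(Jan 2011) = 3×12 + 11×68 + 5×140 = 36 + 748 + 700 = 1484
ΣP(Jan 2011)Q(Jan 2011) = 3×12 + 12×68 + 4×140 = 36 + 816 + 560 = 1412
L = 1484 / 1412 × 100 = 105.0992
Paasche component (current-period weights):
ΣP(Feb 2011)Q(Feb 2011) = 3×10 + 11×72 + 5×153 = 30 + 792 + 765 = 1587
ΣP(Jan 2011)Q(Feb 2011) = 3×10 + 12×72 + 4×153 = 30 + 864 + 612 = 1506
P = 1587 / 1506 × 100 = 105.3785
Fisher = √(L × P) = √(105.0992 × 105.3785) = 105.2387

105.24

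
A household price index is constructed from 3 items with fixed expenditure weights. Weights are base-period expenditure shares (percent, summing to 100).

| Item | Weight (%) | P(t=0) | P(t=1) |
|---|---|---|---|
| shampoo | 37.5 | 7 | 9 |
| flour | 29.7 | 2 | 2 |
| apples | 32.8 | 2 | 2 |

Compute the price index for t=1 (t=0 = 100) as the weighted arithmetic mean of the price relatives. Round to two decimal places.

110.71

shampoo: 37.5 × (9/7) = 37.5 × 1.285714 = 48.2143
flour: 29.7 × (2/2) = 29.7 × 1.000000 = 29.7000
apples: 32.8 × (2/2) = 32.8 × 1.000000 = 32.8000
Index = Σ wᵢ·(p₁ᵢ/p₀ᵢ) = 48.2143 + 29.7000 + 32.8000 = 110.7143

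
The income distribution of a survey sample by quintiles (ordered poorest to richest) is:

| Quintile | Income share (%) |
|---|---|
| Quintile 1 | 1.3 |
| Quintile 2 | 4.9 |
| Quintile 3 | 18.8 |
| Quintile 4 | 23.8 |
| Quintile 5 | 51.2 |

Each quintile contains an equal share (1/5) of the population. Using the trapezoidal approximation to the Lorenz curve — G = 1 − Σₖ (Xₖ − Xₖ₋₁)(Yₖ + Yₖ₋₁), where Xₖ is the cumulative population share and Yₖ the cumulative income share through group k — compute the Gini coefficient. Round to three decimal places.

0.475

Cumulative income shares Yₖ: 0.0130, 0.0620, 0.2500, 0.4880, 1.0000
Σ (Xₖ−Xₖ₋₁)(Yₖ+Yₖ₋₁) = (1/5)(0.0130+0.0000) + (1/5)(0.0620+0.0130) + (1/5)(0.2500+0.0620) + (1/5)(0.4880+0.2500) + (1/5)(1.0000+0.4880)
  = 0.0026 + 0.0150 + 0.0624 + 0.1476 + 0.2976 = 0.5252
G = 1 − 0.5252 = 0.4748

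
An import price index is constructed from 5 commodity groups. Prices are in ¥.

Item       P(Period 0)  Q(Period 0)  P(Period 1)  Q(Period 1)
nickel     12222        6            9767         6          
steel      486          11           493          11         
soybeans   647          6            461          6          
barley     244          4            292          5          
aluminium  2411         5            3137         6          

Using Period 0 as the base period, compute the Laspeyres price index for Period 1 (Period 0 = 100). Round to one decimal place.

87.5

Laspeyres price index uses base-period quantities as weights.
ΣP(Period 1)·Q(Period 0) = 9767×6 + 493×11 + 461×6 + 292×4 + 3137×5 = 58602 + 5423 + 2766 + 1168 + 15685 = 83644
ΣP(Period 0)·Q(Period 0) = 12222×6 + 486×11 + 647×6 + 244×4 + 2411×5 = 73332 + 5346 + 3882 + 976 + 12055 = 95591
Index = 83644 / 95591 × 100 = 87.5020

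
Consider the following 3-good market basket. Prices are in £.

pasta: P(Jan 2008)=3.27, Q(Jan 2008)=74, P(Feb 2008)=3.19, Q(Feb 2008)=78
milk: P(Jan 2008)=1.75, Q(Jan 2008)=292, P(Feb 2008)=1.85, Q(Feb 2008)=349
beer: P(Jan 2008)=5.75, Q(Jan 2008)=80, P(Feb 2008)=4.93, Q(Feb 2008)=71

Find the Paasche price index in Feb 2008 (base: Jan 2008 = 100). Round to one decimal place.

97.7

Paasche price index uses current-period quantities as weights.
ΣP(Feb 2008)·Q(Feb 2008) = 3.19×78 + 1.85×349 + 4.93×71 = 248.82 + 645.65 + 350.03 = 1244.5
ΣP(Jan 2008)·Q(Feb 2008) = 3.27×78 + 1.75×349 + 5.75×71 = 255.06 + 610.75 + 408.25 = 1274.06
Index = 1244.5 / 1274.06 × 100 = 97.6799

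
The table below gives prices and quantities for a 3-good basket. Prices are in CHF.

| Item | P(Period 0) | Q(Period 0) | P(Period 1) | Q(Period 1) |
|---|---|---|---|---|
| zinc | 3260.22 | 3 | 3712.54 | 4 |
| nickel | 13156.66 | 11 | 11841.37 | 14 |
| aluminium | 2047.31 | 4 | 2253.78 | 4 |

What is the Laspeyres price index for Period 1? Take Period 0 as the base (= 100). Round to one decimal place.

Laspeyres price index uses base-period quantities as weights.
ΣP(Period 1)·Q(Period 0) = 3712.54×3 + 11841.37×11 + 2253.78×4 = 11137.62 + 130255.07 + 9015.12 = 150407.81
ΣP(Period 0)·Q(Period 0) = 3260.22×3 + 13156.66×11 + 2047.31×4 = 9780.66 + 144723.26 + 8189.24 = 162693.16
Index = 150407.81 / 162693.16 × 100 = 92.4488

92.4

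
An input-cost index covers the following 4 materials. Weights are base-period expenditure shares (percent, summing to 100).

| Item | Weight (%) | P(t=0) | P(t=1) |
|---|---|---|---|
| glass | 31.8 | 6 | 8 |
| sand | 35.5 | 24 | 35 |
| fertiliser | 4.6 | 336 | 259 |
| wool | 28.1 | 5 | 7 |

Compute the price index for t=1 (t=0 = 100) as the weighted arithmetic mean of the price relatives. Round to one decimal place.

137.1

glass: 31.8 × (8/6) = 31.8 × 1.333333 = 42.4000
sand: 35.5 × (35/24) = 35.5 × 1.458333 = 51.7708
fertiliser: 4.6 × (259/336) = 4.6 × 0.770833 = 3.5458
wool: 28.1 × (7/5) = 28.1 × 1.400000 = 39.3400
Index = Σ wᵢ·(p₁ᵢ/p₀ᵢ) = 42.4000 + 51.7708 + 3.5458 + 39.3400 = 137.0567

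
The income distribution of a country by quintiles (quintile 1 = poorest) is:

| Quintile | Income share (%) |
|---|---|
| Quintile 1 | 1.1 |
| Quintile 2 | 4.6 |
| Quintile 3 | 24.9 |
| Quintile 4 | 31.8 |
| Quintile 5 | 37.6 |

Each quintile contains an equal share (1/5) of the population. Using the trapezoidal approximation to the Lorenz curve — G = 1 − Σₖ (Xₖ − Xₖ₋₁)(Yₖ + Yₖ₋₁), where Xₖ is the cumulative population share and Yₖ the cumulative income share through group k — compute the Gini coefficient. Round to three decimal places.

0.401

Cumulative income shares Yₖ: 0.0110, 0.0570, 0.3060, 0.6240, 1.0000
Σ (Xₖ−Xₖ₋₁)(Yₖ+Yₖ₋₁) = (1/5)(0.0110+0.0000) + (1/5)(0.0570+0.0110) + (1/5)(0.3060+0.0570) + (1/5)(0.6240+0.3060) + (1/5)(1.0000+0.6240)
  = 0.0022 + 0.0136 + 0.0726 + 0.1860 + 0.3248 = 0.5992
G = 1 − 0.5992 = 0.4008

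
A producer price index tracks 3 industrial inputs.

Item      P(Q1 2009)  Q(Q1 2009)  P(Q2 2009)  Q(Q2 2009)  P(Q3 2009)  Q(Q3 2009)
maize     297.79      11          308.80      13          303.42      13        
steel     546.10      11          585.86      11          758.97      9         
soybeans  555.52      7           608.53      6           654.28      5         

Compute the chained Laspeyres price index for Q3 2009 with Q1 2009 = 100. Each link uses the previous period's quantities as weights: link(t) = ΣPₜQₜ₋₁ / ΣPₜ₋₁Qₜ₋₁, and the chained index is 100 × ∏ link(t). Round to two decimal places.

Link Q1 2009→Q2 2009:
ΣP(Q2 2009)Q(Q1 2009) = 308.80×11 + 585.86×11 + 608.53×7 = 3396.8 + 6444.46 + 4259.71 = 14100.97
ΣP(Q1 2009)Q(Q1 2009) = 297.79×11 + 546.10×11 + 555.52×7 = 3275.69 + 6007.1 + 3888.64 = 13171.43
link = 14100.97/13171.43 = 1.070572
Link Q2 2009→Q3 2009:
ΣP(Q3 2009)Q(Q2 2009) = 303.42×13 + 758.97×11 + 654.28×6 = 3944.46 + 8348.67 + 3925.68 = 16218.81
ΣP(Q2 2009)Q(Q2 2009) = 308.80×13 + 585.86×11 + 608.53×6 = 4014.4 + 6444.46 + 3651.18 = 14110.04
link = 16218.81/14110.04 = 1.149452
Chained index = 100 × 1.070572 × 1.149452 = 123.0571

123.06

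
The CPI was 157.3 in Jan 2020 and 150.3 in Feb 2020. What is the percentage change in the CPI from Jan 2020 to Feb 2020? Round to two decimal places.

-4.45%

Change = (150.3 − 157.3) / 157.3 × 100
       = -7.0 / 157.3 × 100 = -4.4501%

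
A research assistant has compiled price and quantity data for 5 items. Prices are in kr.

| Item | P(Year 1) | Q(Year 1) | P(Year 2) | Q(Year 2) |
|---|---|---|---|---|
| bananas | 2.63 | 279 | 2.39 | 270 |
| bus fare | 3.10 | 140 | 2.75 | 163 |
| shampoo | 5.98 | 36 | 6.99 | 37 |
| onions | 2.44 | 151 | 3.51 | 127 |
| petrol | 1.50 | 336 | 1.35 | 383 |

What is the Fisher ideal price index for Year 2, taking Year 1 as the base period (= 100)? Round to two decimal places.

Laspeyres component (base-period weights):
ΣP(Year 2)Q(Year 1) = 2.39×279 + 2.75×140 + 6.99×36 + 3.51×151 + 1.35×336 = 666.81 + 385 + 251.64 + 530.01 + 453.6 = 2287.06
ΣP(Year 1)Q(Year 1) = 2.63×279 + 3.10×140 + 5.98×36 + 2.44×151 + 1.50×336 = 733.77 + 434 + 215.28 + 368.44 + 504 = 2255.49
L = 2287.06 / 2255.49 × 100 = 101.3997
Paasche component (current-period weights):
ΣP(Year 2)Q(Year 2) = 2.39×270 + 2.75×163 + 6.99×37 + 3.51×127 + 1.35×383 = 645.3 + 448.25 + 258.63 + 445.77 + 517.05 = 2315
ΣP(Year 1)Q(Year 2) = 2.63×270 + 3.10×163 + 5.98×37 + 2.44×127 + 1.50×383 = 710.1 + 505.3 + 221.26 + 309.88 + 574.5 = 2321.04
P = 2315 / 2321.04 × 100 = 99.7398
Fisher = √(L × P) = √(101.3997 × 99.7398) = 100.5663

100.57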